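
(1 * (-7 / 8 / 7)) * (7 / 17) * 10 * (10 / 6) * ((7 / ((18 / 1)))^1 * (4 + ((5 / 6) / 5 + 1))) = -37975 / 22032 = -1.72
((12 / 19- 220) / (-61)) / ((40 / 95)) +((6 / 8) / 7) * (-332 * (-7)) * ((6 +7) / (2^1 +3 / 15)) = 993016 / 671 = 1479.90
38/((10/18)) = 68.40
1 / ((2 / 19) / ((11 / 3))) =209 / 6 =34.83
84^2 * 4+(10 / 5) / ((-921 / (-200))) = 25994704 / 921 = 28224.43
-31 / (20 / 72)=-558 / 5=-111.60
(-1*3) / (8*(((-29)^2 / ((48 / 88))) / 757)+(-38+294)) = -6813 / 618380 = -0.01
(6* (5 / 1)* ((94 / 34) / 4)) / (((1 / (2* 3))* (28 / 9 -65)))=-19035 / 9469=-2.01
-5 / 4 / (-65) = 1 / 52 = 0.02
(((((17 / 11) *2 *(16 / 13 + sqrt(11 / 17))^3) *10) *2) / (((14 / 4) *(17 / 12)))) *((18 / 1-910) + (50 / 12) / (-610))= -754400654080 / 15948023-70827158800 *sqrt(187) / 20855107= -93745.42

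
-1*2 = -2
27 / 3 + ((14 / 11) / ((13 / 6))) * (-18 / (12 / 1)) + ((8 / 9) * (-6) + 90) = 39805 / 429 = 92.79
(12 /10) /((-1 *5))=-6 /25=-0.24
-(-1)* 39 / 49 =39 / 49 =0.80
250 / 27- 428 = -418.74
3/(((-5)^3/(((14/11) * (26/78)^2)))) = -14/4125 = -0.00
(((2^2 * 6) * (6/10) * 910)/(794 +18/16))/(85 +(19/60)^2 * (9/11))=11827200/61059239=0.19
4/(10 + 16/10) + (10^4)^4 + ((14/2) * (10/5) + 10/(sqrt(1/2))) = 10 * sqrt(2) + 290000000000000416/29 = 10000000000000028.49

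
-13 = -13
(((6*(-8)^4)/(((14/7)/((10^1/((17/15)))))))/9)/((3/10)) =2048000/51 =40156.86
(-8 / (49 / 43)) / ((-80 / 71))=3053 / 490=6.23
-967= -967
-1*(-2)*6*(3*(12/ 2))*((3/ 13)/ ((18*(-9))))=-4/ 13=-0.31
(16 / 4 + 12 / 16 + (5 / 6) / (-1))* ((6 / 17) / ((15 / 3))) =47 / 170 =0.28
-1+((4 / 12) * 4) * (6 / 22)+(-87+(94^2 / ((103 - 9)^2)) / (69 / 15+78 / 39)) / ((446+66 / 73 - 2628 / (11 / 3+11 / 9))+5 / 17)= 6611918 / 20349945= 0.32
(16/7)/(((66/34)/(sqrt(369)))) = 272 * sqrt(41)/77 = 22.62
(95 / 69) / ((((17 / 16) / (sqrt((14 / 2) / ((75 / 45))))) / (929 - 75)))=259616 * sqrt(105) / 1173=2267.92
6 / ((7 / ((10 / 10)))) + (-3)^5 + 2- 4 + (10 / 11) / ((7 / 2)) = -18779 / 77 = -243.88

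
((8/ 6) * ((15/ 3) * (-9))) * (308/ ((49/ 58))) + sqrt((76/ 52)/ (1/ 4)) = -153120/ 7 + 2 * sqrt(247)/ 13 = -21871.87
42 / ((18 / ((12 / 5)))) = 28 / 5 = 5.60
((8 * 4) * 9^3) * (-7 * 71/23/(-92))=2898504/529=5479.21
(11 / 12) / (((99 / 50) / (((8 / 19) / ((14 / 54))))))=100 / 133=0.75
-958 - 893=-1851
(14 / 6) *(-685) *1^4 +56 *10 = -3115 / 3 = -1038.33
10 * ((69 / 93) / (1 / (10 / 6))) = 1150 / 93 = 12.37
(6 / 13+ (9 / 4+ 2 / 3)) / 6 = 527 / 936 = 0.56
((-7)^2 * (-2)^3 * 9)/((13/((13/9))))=-392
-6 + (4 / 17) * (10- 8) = -94 / 17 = -5.53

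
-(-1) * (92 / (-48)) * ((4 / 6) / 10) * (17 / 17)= -23 / 180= -0.13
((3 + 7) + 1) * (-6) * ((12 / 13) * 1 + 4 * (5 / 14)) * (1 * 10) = -1552.09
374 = 374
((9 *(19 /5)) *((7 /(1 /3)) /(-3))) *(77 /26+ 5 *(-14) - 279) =10769409 /130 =82841.61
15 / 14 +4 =71 / 14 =5.07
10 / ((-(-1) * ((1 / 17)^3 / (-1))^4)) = 5826222372297610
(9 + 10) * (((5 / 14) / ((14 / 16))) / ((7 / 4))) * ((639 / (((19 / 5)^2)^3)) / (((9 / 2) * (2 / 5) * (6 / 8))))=1775000000 / 2547905871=0.70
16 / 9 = 1.78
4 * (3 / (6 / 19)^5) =2476099 / 648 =3821.14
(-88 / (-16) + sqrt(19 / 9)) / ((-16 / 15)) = -165 / 32 - 5*sqrt(19) / 16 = -6.52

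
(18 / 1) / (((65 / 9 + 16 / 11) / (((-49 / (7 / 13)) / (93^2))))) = -18018 / 825499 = -0.02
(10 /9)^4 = 10000 /6561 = 1.52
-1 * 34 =-34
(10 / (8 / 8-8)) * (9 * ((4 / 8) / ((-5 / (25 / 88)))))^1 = 225 / 616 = 0.37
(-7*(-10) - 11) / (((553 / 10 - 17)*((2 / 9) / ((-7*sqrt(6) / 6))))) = -6195*sqrt(6) / 766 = -19.81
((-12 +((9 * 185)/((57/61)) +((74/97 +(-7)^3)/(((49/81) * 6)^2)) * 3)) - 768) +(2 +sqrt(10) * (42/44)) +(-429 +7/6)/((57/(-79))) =21 * sqrt(10)/22 +241958449489/159301548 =1521.89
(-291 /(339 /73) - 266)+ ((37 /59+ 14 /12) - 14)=-13635479 /40002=-340.87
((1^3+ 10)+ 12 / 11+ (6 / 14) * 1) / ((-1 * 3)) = -964 / 231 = -4.17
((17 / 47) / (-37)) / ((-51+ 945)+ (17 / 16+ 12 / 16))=-272 / 24925087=-0.00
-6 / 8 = -3 / 4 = -0.75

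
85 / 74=1.15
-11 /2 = -5.50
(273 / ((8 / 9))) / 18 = 273 / 16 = 17.06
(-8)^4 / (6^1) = 2048 / 3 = 682.67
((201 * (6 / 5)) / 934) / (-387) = -67 / 100405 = -0.00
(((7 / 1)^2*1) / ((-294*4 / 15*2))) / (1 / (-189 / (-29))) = -2.04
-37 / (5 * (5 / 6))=-222 / 25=-8.88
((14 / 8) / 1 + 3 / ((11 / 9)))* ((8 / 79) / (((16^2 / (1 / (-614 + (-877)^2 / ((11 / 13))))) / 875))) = 161875 / 101038325376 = 0.00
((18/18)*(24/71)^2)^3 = 191102976/128100283921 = 0.00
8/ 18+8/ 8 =13/ 9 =1.44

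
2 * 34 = 68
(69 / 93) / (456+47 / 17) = 391 / 241769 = 0.00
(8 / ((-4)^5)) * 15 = -15 / 128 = -0.12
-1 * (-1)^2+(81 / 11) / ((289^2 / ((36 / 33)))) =-10105069 / 10106041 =-1.00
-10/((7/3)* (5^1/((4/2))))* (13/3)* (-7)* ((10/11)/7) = 520/77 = 6.75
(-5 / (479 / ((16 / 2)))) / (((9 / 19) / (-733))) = 557080 / 4311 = 129.22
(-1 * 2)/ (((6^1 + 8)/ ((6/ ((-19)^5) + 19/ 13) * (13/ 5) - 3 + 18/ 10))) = -32189209/ 86663465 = -0.37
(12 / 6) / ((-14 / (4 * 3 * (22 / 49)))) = -264 / 343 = -0.77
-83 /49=-1.69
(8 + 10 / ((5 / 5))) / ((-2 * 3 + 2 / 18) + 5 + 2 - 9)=-162 / 71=-2.28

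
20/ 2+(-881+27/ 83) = -72266/ 83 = -870.67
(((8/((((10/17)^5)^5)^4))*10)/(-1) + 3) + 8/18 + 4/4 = -9980094355027052771755000442875854697924154508848915719624928571509988224512300279411822248304045842303236063527615578472009/1125000000000000000000000000000000000000000000000000000000000000000000000000000000000000000000000000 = -8871194982246269130448889.00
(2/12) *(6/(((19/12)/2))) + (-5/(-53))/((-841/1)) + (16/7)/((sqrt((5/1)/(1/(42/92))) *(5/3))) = 16 *sqrt(4830)/1225 + 1069657/846887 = 2.17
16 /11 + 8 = 104 /11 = 9.45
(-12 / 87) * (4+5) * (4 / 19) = -144 / 551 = -0.26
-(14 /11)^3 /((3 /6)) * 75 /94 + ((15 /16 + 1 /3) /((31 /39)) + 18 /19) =-438403985 /589537168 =-0.74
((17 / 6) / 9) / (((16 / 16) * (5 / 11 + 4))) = 187 / 2646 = 0.07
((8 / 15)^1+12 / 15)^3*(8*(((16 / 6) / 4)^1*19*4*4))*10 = 3112960 / 81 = 38431.60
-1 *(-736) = 736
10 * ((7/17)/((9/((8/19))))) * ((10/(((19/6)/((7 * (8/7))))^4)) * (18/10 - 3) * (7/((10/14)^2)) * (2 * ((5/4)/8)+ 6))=-1716394917888/210468415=-8155.12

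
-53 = -53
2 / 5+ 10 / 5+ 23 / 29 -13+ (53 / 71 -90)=-99.06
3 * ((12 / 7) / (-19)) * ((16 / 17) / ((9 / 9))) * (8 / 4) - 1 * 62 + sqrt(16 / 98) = -141334 / 2261 + 2 * sqrt(2) / 7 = -62.11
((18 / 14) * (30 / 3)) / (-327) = -30 / 763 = -0.04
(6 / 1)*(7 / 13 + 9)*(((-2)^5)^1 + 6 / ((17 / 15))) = -337776 / 221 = -1528.40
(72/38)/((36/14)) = 14/19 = 0.74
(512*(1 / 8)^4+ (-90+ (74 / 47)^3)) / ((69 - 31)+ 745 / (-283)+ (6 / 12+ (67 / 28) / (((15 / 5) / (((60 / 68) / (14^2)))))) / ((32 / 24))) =-942670501211880 / 391940880753529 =-2.41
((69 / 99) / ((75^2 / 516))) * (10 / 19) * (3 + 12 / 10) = 0.14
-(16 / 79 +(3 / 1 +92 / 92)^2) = -1280 / 79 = -16.20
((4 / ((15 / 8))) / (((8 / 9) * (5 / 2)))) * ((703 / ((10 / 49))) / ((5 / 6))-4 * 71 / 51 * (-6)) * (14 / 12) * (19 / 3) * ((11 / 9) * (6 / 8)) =2590968611 / 95625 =27095.10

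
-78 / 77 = -1.01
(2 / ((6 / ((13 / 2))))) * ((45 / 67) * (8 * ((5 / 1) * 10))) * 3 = 117000 / 67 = 1746.27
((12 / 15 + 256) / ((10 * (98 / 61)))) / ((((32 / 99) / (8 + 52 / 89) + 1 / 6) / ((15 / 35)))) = 2221542774 / 66259025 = 33.53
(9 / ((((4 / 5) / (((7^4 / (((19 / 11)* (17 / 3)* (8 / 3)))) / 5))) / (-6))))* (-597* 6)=11494410543 / 2584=4448301.29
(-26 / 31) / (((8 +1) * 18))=-13 / 2511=-0.01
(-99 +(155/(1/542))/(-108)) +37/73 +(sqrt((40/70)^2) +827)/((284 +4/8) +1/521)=-793899348097/908918766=-873.45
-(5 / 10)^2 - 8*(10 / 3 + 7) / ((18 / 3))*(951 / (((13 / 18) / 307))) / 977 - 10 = -290142085 / 50804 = -5711.01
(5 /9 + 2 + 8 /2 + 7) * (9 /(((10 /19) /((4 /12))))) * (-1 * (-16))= 18544 /15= 1236.27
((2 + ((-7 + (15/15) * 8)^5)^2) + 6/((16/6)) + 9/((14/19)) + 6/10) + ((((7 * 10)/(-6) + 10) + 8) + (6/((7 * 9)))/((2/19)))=10627/420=25.30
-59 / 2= -29.50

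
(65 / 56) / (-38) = -65 / 2128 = -0.03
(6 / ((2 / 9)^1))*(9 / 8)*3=729 / 8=91.12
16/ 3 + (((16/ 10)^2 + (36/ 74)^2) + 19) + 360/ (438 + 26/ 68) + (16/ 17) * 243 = 1335453798121/ 5203260975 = 256.66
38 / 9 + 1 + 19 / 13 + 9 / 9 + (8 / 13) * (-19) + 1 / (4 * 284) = -532667 / 132912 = -4.01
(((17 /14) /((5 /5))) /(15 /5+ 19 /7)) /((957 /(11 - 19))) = -17 /9570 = -0.00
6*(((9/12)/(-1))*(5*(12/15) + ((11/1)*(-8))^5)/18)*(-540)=-712438087140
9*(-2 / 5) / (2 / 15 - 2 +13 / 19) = 1026 / 337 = 3.04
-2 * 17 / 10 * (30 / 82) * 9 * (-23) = 10557 / 41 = 257.49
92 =92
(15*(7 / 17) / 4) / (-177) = -35 / 4012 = -0.01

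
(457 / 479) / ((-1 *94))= -0.01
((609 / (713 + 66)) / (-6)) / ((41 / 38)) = -203 / 1681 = -0.12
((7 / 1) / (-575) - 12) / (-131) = 6907 / 75325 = 0.09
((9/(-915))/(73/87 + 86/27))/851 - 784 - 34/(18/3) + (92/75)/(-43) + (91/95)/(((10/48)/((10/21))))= -7893049688335688/10022847400275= -787.51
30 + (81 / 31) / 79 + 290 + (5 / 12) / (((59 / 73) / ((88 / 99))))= 1250319043 / 3901257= 320.49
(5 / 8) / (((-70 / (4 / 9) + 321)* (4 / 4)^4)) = 5 / 1308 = 0.00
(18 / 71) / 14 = 0.02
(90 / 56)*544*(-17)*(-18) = 1872720 / 7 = 267531.43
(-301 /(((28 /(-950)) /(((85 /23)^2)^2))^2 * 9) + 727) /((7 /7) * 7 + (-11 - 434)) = 26436675779247797501551 /8643653311375656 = 3058507.19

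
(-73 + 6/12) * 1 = -145/2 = -72.50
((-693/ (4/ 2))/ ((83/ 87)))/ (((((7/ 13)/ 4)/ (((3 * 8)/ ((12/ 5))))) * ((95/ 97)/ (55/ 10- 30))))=1064377314/ 1577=674938.06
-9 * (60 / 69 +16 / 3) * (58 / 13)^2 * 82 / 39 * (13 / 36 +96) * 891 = -10136618730216 / 50531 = -200601981.56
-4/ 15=-0.27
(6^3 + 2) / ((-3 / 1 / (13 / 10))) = -1417 / 15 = -94.47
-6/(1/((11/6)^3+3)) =-1979/36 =-54.97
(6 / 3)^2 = 4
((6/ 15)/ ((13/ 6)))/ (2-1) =12/ 65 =0.18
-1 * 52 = -52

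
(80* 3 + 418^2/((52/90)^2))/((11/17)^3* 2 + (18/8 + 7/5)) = 8695477922100/69609241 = 124918.44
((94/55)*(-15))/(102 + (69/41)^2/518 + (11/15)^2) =-55249595100/220993619473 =-0.25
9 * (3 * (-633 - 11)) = -17388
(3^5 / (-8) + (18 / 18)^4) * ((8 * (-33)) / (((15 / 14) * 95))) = 7238 / 95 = 76.19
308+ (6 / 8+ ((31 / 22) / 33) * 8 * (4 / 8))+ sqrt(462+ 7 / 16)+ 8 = 7 * sqrt(151) / 4+ 460169 / 1452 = 338.43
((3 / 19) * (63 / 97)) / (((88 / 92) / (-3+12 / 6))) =-0.11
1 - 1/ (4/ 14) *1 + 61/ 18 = 8/ 9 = 0.89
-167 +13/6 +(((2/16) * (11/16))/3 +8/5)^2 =-597863471/3686400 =-162.18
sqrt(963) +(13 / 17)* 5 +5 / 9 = 35.41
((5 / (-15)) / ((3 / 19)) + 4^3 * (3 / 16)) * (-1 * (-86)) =7654 / 9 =850.44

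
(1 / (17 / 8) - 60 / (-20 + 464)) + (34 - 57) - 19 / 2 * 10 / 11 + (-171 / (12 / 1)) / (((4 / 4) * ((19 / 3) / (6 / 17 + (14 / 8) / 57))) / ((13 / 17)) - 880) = -14367461692003 / 459254547664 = -31.28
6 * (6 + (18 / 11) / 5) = 2088 / 55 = 37.96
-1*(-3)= 3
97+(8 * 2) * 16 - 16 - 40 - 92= 205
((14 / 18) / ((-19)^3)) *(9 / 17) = -7 / 116603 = -0.00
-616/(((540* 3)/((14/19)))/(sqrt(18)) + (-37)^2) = -41321896/78675439 + 11060280* sqrt(2)/78675439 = -0.33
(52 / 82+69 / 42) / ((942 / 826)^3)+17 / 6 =18714463043 / 4283971551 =4.37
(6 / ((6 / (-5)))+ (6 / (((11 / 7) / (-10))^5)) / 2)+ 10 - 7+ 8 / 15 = -75635043122 / 2415765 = -31308.94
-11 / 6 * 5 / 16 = -55 / 96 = -0.57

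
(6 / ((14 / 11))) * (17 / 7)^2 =9537 / 343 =27.80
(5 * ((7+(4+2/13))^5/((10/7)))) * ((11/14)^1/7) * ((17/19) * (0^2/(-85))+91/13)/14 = 705070746875/20792408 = 33910.01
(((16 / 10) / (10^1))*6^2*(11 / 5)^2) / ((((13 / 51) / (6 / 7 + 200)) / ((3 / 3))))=1249405344 / 56875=21967.57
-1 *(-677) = 677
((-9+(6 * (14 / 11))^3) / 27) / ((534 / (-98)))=-35525 / 11979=-2.97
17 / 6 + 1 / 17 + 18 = 2131 / 102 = 20.89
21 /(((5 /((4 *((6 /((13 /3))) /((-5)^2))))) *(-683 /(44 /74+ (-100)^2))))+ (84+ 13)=3423868111 /41065375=83.38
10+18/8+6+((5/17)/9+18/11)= 134095/6732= 19.92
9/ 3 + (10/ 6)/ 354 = 3191/ 1062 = 3.00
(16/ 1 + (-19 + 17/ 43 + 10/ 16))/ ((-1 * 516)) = 227/ 59168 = 0.00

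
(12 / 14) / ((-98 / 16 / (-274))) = 13152 / 343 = 38.34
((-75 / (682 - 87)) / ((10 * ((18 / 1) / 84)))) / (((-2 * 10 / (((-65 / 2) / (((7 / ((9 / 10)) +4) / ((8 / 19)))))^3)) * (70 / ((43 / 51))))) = -114782265 / 2065781074889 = -0.00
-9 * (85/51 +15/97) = -1590/97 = -16.39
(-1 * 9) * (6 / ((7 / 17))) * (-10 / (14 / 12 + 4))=55080 / 217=253.82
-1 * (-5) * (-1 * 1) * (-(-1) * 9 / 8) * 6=-135 / 4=-33.75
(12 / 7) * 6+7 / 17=1273 / 119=10.70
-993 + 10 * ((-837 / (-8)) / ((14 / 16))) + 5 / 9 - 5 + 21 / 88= 1100531 / 5544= 198.51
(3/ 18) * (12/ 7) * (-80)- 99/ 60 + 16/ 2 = -2311/ 140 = -16.51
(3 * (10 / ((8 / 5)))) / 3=25 / 4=6.25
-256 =-256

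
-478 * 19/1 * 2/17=-18164/17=-1068.47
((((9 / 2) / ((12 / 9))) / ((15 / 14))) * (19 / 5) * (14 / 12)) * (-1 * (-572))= 399399 / 50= 7987.98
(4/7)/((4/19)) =19/7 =2.71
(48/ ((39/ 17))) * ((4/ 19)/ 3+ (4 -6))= -29920/ 741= -40.38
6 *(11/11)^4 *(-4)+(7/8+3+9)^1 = -89/8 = -11.12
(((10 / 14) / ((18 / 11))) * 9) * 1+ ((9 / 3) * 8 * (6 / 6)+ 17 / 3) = 1411 / 42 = 33.60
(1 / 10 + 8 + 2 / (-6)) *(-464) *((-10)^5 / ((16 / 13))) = 878410000 / 3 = 292803333.33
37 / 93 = 0.40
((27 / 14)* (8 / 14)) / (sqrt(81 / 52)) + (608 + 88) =12* sqrt(13) / 49 + 696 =696.88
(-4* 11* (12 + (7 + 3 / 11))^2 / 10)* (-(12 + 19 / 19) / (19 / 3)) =3505632 / 1045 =3354.67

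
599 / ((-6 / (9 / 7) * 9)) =-599 / 42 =-14.26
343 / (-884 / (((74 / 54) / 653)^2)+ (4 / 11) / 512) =-661150336 / 386908980934823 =-0.00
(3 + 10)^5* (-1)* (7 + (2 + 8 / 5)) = -19678529 / 5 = -3935705.80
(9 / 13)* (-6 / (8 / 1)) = -27 / 52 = -0.52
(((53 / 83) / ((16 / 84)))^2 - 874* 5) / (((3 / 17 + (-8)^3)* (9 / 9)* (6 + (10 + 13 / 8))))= 8167481887 / 16903415298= 0.48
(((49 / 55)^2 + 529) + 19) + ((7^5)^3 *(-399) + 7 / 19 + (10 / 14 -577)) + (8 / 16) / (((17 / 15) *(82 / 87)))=-2124776650976491911993271 / 1121682100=-1894277042467283.66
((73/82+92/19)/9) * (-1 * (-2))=2977/2337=1.27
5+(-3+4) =6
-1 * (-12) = 12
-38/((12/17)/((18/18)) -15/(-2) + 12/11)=-748/183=-4.09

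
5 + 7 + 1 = 13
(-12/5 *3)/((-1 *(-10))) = -18/25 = -0.72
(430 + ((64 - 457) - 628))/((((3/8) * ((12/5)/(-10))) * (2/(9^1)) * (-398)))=-14775/199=-74.25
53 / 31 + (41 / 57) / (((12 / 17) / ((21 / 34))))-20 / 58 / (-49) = 2.35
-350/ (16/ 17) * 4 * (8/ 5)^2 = -3808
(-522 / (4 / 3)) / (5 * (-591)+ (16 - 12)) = 783 / 5902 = 0.13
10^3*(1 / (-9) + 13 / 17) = 100000 / 153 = 653.59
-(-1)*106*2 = 212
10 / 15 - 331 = -330.33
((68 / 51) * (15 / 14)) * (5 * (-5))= -250 / 7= -35.71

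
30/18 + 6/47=253/141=1.79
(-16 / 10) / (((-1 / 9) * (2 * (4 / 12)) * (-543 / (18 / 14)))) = -324 / 6335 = -0.05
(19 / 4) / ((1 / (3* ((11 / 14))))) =627 / 56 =11.20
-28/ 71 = -0.39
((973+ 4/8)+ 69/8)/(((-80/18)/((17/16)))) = -234.79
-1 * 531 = -531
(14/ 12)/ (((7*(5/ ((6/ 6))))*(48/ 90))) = 1/ 16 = 0.06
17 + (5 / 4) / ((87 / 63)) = 2077 / 116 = 17.91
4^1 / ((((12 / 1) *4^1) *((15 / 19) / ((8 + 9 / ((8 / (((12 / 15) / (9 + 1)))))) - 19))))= -1.15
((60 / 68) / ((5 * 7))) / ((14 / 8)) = 0.01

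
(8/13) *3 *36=864/13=66.46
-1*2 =-2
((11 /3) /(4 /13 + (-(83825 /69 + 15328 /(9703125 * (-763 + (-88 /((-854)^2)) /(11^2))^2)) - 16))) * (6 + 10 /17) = -121308261579131649023751750000 /6179426734877188141007394400193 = -0.02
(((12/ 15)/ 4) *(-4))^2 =16/ 25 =0.64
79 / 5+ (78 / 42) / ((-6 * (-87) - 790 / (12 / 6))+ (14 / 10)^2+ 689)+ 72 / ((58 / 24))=72797346 / 1596595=45.60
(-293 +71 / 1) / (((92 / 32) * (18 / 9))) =-888 / 23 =-38.61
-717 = -717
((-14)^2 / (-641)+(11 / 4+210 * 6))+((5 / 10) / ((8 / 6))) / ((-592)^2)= 2268838751619 / 1797179392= 1262.44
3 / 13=0.23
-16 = -16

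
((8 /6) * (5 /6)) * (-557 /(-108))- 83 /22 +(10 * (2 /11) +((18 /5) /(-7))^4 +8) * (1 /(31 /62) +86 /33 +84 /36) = 3113989732439 /44122876875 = 70.58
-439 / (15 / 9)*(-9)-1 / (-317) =2370.60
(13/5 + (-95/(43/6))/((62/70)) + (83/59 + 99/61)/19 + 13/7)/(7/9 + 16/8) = -297167534478/79757888875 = -3.73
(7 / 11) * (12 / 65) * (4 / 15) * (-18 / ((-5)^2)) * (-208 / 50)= 16128 / 171875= 0.09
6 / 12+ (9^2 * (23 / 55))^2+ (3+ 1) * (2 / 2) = 6968763 / 6050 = 1151.86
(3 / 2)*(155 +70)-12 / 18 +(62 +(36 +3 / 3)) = 2615 / 6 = 435.83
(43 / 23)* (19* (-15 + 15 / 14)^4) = 1181300810625 / 883568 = 1336966.49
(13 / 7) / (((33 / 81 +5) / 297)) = 104247 / 1022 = 102.00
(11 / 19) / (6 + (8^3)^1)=11 / 9842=0.00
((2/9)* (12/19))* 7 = 56/57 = 0.98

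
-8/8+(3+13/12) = 37/12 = 3.08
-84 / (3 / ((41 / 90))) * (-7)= 4018 / 45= 89.29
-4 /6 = -2 /3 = -0.67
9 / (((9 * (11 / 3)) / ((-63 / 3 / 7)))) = -9 / 11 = -0.82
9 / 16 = 0.56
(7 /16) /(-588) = -1 /1344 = -0.00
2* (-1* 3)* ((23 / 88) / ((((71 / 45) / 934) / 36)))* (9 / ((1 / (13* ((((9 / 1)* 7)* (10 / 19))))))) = -1923877437300 / 14839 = -129650073.27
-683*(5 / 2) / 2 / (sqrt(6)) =-348.54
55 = 55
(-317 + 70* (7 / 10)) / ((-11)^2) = -2.21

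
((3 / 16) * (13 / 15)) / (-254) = -13 / 20320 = -0.00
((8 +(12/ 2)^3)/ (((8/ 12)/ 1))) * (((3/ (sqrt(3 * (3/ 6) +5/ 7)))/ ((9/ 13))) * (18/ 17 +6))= 174720 * sqrt(434)/ 527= 6906.80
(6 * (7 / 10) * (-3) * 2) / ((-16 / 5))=63 / 8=7.88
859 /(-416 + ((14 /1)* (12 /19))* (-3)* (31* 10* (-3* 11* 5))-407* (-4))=16321 /25802628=0.00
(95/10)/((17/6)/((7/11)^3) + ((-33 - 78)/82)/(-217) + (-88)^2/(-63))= -74547963/878251450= -0.08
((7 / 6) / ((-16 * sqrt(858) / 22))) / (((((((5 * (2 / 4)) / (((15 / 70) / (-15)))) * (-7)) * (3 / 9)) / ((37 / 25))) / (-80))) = 37 * sqrt(858) / 68250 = 0.02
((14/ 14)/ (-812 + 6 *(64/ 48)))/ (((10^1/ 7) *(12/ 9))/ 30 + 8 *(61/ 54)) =-63/ 460960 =-0.00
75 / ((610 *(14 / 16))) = 60 / 427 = 0.14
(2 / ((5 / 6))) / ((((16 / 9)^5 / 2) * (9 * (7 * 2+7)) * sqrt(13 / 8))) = 6561 * sqrt(26) / 29818880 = 0.00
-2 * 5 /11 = -0.91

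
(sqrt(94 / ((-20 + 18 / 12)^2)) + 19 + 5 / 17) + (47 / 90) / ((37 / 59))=2 * sqrt(94) / 37 + 1139381 / 56610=20.65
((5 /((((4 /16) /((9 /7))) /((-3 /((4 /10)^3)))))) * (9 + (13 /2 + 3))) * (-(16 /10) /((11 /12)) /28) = 749250 /539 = 1390.07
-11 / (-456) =0.02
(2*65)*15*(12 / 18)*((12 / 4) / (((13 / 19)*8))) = 712.50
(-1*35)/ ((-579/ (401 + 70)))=5495/ 193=28.47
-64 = -64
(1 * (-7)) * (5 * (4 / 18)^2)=-140 / 81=-1.73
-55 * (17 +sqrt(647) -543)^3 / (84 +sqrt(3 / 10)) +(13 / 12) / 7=-12792395000 * sqrt(647) / 23519 -8060389810 * sqrt(30) / 70557 +45687125 * sqrt(19410) / 70557 +189580368636947 / 1975596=81590408.45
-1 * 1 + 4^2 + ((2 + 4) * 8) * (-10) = -465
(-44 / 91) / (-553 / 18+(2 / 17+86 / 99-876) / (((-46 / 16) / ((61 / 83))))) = -282730536 / 112830249259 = -0.00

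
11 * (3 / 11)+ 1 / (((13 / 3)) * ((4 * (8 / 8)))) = 159 / 52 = 3.06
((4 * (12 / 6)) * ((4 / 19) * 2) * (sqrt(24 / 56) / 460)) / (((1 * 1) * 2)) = 8 * sqrt(21) / 15295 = 0.00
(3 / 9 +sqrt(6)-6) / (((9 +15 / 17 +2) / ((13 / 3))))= -3757 / 1818 +221 * sqrt(6) / 606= -1.17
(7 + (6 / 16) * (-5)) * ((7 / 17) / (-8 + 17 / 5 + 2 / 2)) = -1435 / 2448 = -0.59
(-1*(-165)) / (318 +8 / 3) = 495 / 962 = 0.51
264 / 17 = 15.53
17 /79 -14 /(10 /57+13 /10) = -616123 /66439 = -9.27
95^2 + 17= 9042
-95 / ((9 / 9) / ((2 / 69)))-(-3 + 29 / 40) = -1321 / 2760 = -0.48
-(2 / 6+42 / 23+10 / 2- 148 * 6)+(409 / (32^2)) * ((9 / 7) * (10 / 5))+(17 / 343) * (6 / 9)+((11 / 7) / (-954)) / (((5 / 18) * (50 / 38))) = 23599090232359 / 26759488000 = 881.90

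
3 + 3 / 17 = 54 / 17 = 3.18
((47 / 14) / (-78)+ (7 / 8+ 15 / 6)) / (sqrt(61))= 7277 * sqrt(61) / 133224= 0.43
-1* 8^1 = -8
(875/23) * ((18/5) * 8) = 25200/23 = 1095.65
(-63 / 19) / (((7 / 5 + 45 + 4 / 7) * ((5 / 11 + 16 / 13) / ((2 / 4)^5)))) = -105105 / 80297344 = -0.00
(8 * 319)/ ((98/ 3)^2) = 5742/ 2401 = 2.39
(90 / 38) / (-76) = -45 / 1444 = -0.03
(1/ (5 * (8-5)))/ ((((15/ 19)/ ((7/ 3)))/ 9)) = 1.77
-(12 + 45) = -57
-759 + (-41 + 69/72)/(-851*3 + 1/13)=-604540115/796512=-758.98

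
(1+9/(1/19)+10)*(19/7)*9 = 4446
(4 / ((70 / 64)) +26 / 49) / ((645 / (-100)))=-1368 / 2107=-0.65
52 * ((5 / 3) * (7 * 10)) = 18200 / 3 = 6066.67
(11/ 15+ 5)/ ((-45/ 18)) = -2.29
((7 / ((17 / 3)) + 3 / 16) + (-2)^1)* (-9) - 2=869 / 272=3.19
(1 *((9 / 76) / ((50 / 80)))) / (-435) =-6 / 13775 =-0.00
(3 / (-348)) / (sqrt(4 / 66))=-sqrt(66) / 232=-0.04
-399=-399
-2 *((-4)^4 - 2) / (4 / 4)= -508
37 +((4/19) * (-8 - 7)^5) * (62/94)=-94129459/893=-105408.13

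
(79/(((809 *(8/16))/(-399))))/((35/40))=-89.06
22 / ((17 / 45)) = 990 / 17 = 58.24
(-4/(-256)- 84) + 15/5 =-5183/64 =-80.98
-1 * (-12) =12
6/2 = 3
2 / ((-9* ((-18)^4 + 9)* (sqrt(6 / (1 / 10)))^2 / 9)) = -1 / 3149550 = -0.00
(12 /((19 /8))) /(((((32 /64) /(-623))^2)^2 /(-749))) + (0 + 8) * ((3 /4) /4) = -346621275218254791 /38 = -9121612505743547.13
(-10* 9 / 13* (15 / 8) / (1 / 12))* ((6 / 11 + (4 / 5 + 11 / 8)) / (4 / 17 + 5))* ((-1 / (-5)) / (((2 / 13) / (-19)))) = 31317111 / 15664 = 1999.30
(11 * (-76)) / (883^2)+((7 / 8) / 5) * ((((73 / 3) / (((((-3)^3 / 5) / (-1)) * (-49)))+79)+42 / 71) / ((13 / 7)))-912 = -263627912786153 / 291459443535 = -904.51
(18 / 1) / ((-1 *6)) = -3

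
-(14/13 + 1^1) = -27/13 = -2.08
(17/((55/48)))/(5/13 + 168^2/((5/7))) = 10608/28252499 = 0.00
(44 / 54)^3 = 0.54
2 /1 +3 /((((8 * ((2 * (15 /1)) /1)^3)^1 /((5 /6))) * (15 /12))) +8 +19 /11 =13932011 /1188000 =11.73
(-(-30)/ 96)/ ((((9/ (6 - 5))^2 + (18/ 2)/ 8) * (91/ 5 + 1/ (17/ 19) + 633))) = 425/ 72857358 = 0.00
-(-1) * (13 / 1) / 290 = 13 / 290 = 0.04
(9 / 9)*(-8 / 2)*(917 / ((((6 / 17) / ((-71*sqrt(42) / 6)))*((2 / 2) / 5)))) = 5534095*sqrt(42) / 9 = 3985003.86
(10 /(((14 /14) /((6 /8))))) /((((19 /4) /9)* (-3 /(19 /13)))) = -90 /13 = -6.92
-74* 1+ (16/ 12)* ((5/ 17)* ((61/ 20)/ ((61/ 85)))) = -217/ 3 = -72.33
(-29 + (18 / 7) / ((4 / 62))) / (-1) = -76 / 7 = -10.86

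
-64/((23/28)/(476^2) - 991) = 406024192/6287030825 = 0.06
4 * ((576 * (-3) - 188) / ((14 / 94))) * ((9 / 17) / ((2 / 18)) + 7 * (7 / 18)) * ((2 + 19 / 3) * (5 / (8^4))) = -6447160375 / 1645056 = -3919.11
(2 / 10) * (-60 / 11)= -12 / 11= -1.09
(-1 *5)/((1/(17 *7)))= -595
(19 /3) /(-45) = -19 /135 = -0.14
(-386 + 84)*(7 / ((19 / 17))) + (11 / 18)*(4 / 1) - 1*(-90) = -1799.03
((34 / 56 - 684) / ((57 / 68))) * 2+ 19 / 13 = -8450089 / 5187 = -1629.09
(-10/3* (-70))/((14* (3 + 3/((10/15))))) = 20/9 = 2.22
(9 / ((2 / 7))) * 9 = 567 / 2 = 283.50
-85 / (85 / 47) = -47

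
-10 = -10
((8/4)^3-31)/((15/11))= -253/15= -16.87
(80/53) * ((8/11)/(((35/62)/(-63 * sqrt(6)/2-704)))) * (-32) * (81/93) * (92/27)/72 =47104 * sqrt(6)/583 + 6029312/3339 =2003.63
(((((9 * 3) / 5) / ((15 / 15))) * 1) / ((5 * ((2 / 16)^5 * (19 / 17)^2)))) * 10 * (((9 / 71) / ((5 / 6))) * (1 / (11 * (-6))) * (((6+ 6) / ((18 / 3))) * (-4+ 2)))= 18409586688 / 7048525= 2611.84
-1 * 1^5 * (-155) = 155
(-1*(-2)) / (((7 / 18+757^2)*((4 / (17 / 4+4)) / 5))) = 1485 / 41259556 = 0.00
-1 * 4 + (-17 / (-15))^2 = -611 / 225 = -2.72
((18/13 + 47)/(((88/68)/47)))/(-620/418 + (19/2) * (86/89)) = 849847561/3722238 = 228.32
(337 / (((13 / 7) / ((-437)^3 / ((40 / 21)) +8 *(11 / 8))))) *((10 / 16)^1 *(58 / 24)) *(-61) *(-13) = -7313399039696183 / 768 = -9522654999604.40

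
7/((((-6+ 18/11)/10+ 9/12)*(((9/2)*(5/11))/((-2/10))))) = -6776/3105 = -2.18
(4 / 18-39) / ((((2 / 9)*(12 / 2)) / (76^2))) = -503956 / 3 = -167985.33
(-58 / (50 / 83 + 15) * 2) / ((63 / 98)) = -19256 / 1665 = -11.57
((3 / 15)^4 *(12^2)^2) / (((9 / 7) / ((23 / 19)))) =370944 / 11875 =31.24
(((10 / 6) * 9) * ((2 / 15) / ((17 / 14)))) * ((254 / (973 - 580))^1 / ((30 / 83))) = 295148 / 100215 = 2.95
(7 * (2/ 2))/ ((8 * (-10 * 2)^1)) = -7/ 160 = -0.04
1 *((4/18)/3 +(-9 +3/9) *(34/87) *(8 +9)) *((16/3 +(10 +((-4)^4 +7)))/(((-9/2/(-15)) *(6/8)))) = -1503868400/21141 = -71135.16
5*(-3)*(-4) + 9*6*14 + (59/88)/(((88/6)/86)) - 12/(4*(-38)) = 30163257/36784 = 820.01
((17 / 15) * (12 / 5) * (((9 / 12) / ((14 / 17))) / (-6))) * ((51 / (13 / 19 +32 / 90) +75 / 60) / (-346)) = 10338397 / 172252640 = 0.06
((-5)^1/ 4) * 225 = -1125/ 4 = -281.25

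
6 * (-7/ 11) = -42/ 11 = -3.82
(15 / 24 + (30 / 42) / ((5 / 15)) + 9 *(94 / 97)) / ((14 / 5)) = 312055 / 76048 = 4.10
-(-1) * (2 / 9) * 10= 20 / 9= 2.22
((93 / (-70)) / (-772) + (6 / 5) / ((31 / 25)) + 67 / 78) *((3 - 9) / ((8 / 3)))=-358379331 / 87112480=-4.11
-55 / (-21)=55 / 21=2.62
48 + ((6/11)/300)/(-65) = 1715999/35750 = 48.00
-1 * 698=-698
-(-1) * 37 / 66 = 37 / 66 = 0.56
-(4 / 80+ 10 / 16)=-27 / 40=-0.68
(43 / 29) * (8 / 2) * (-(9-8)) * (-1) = 172 / 29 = 5.93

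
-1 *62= -62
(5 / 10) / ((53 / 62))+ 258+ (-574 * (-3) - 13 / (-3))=315602 / 159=1984.92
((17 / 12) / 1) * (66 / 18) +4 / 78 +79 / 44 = 9062 / 1287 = 7.04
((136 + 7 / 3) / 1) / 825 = 83 / 495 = 0.17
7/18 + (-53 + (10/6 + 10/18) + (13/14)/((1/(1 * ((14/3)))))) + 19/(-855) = -4147/90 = -46.08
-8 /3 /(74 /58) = -232 /111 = -2.09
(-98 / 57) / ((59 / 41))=-1.19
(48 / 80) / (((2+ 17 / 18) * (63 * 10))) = 3 / 9275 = 0.00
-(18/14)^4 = -6561/2401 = -2.73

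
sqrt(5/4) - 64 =-64+ sqrt(5)/2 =-62.88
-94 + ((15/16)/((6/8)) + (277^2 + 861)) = 309989/4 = 77497.25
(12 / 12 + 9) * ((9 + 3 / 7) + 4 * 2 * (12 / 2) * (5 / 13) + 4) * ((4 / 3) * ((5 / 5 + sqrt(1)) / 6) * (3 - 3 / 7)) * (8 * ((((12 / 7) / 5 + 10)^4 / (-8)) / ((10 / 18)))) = -7176194189895168 / 955898125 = -7507279.28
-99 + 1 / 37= -98.97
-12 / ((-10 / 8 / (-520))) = -4992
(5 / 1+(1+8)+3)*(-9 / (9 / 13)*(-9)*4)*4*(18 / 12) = 47736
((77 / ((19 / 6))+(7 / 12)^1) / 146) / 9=0.02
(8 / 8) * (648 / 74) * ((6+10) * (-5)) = -25920 / 37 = -700.54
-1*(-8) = 8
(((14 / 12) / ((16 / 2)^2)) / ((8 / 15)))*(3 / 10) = 0.01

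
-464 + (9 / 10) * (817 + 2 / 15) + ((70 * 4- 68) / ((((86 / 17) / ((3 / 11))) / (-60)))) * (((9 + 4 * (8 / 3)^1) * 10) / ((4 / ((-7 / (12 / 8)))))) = 3727549083 / 23650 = 157613.07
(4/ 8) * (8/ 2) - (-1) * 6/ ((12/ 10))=7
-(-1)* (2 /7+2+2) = 30 /7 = 4.29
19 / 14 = 1.36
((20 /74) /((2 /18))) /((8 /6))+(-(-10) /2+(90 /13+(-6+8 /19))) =149303 /18278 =8.17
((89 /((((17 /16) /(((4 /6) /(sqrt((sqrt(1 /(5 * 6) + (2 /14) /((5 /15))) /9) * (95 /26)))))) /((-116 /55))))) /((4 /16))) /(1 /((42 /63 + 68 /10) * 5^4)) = -740024320 * 19166133000^(1 /4) * sqrt(247) /1033923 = -4185428.21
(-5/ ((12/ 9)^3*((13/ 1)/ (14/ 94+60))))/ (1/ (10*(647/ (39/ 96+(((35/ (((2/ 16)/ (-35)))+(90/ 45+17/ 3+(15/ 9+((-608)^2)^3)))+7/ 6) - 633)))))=-1234621575/ 987671823258006236311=-0.00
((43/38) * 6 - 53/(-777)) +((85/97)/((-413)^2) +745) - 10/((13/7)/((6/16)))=1360565557034795/1814478225924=749.84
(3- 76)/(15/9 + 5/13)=-2847/80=-35.59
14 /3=4.67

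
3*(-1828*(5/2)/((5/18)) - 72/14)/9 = -38400/7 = -5485.71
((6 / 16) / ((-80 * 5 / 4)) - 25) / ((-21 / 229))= 4580687 / 16800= 272.66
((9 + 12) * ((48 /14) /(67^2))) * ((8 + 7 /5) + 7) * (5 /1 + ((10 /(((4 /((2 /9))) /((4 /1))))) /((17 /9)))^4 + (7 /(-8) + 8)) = 6923574306 /1874628845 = 3.69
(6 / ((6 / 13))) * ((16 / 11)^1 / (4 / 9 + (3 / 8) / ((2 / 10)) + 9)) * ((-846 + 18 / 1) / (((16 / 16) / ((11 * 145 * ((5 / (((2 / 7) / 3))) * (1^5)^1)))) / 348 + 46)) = -6569959818240 / 218496593863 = -30.07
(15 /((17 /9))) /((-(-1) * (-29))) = -135 /493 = -0.27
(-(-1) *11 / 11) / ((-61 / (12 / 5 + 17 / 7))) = -169 / 2135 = -0.08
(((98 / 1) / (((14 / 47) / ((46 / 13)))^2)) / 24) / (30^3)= 1168561 / 54756000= 0.02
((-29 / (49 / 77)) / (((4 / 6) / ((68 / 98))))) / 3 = -5423 / 343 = -15.81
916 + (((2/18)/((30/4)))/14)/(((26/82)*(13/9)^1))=16254461/17745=916.00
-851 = -851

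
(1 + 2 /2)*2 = 4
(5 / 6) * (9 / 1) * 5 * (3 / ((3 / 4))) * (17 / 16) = 1275 / 8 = 159.38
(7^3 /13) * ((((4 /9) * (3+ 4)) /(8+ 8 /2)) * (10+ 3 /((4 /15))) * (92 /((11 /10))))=46939550 /3861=12157.36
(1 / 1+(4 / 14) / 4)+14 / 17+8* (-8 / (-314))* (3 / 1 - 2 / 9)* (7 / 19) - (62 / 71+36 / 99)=4324922381 / 4990266666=0.87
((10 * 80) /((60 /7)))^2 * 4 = 313600 /9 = 34844.44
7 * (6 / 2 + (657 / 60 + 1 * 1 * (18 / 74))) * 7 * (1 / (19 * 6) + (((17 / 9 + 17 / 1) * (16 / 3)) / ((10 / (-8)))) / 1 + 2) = -1536831247 / 28120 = -54652.60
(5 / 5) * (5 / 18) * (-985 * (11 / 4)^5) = -793176175 / 18432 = -43032.56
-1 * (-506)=506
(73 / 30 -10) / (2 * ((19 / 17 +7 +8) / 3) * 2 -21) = -3859 / 250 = -15.44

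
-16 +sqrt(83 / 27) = -16 +sqrt(249) / 9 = -14.25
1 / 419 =0.00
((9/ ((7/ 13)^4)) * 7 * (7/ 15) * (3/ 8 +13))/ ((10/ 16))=9168081/ 1225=7484.15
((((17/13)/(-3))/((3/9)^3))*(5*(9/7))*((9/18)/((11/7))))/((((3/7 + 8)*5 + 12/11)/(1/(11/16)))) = -385560/476047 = -0.81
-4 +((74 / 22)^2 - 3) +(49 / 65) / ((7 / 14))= 45788 / 7865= 5.82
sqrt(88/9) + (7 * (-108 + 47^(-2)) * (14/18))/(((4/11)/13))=-1671666997/79524 + 2 * sqrt(22)/3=-21017.78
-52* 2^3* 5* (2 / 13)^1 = -320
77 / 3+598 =1871 / 3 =623.67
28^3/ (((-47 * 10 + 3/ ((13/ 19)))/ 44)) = -12556544/ 6053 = -2074.43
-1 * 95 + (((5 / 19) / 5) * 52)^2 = -31591 / 361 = -87.51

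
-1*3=-3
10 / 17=0.59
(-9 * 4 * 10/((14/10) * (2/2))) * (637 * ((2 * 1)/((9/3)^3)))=-36400/3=-12133.33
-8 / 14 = -4 / 7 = -0.57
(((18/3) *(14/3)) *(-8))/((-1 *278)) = 112/139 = 0.81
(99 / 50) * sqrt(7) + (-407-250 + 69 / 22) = -14385 / 22 + 99 * sqrt(7) / 50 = -648.63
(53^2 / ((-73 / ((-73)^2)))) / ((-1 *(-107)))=-205057 / 107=-1916.42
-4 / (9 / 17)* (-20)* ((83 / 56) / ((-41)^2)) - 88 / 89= -8063674 / 9425367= -0.86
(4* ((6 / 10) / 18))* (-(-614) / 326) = 614 / 2445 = 0.25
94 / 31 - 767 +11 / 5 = -118074 / 155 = -761.77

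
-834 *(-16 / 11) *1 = 13344 / 11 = 1213.09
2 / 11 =0.18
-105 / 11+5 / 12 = -1205 / 132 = -9.13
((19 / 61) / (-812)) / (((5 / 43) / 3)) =-2451 / 247660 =-0.01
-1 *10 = -10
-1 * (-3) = 3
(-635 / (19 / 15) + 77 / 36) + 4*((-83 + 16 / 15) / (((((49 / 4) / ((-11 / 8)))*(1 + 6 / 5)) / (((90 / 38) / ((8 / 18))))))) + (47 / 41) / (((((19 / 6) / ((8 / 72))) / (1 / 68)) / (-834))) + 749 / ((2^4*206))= -7898652963905 / 19249177248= -410.34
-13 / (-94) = 13 / 94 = 0.14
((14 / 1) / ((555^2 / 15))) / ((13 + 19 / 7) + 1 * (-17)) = -98 / 184815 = -0.00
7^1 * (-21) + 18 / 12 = -145.50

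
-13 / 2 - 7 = -27 / 2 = -13.50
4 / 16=1 / 4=0.25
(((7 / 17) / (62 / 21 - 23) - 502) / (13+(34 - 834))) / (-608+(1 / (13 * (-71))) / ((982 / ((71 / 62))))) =-2843799887812 / 2710540241553583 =-0.00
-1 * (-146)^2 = -21316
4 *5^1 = 20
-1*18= -18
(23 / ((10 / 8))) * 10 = 184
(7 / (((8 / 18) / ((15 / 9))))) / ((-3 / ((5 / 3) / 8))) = -175 / 96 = -1.82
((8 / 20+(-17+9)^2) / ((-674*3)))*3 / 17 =-161 / 28645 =-0.01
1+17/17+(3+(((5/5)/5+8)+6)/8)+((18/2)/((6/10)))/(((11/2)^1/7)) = 11381/440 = 25.87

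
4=4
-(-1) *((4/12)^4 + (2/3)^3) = 25/81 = 0.31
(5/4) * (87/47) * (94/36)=145/24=6.04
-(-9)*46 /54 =23 /3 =7.67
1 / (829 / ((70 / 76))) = 35 / 31502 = 0.00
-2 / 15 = -0.13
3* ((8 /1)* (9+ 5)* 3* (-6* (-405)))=2449440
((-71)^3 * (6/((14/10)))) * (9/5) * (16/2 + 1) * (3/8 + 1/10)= -1652475087/140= -11803393.48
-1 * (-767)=767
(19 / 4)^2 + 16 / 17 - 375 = -95607 / 272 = -351.50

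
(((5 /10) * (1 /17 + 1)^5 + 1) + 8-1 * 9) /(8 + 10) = 52488 /1419857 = 0.04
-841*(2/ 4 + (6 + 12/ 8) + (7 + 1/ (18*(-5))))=-1134509/ 90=-12605.66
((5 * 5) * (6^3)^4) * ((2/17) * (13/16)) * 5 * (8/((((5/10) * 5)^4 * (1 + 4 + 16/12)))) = 1358312177664/1615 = 841060171.93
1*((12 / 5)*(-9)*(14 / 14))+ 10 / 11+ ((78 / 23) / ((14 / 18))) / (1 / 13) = 35.99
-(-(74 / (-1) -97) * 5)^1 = -855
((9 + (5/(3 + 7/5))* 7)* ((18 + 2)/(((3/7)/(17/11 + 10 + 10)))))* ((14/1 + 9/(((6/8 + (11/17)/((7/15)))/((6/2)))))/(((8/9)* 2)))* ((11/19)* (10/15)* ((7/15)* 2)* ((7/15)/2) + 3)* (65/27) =159622182515705/84170988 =1896403.81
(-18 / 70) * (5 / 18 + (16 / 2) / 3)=-53 / 70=-0.76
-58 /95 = -0.61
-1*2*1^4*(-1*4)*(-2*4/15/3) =-64/45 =-1.42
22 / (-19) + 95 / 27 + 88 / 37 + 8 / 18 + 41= 876608 / 18981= 46.18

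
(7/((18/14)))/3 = 49/27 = 1.81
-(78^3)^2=-225199600704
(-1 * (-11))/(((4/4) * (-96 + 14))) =-11/82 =-0.13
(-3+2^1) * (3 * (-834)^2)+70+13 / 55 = -114762877 / 55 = -2086597.76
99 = 99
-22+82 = 60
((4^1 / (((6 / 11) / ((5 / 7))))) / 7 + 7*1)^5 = 1916984584049699 / 68641485507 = 27927.49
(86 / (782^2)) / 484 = 43 / 147988808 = 0.00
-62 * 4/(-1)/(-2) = -124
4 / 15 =0.27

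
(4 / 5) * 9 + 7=71 / 5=14.20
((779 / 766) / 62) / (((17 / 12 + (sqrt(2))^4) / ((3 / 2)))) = 7011 / 1543490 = 0.00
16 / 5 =3.20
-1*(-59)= 59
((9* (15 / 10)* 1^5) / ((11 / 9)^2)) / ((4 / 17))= 37179 / 968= 38.41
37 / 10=3.70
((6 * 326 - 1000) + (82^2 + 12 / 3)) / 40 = 1921 / 10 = 192.10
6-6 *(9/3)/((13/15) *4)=21/26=0.81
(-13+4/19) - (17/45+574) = -502028/855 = -587.17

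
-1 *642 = -642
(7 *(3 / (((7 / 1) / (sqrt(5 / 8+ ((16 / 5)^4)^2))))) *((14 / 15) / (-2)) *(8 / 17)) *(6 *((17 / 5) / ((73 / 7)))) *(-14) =8232 *sqrt(68723382986) / 1140625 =1891.97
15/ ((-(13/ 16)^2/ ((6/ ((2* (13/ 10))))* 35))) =-4032000/ 2197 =-1835.23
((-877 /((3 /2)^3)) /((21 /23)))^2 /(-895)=-26039631424 /287732655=-90.50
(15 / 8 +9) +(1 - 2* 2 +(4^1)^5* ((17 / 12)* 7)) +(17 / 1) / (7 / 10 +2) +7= 2197981 / 216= 10175.84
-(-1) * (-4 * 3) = -12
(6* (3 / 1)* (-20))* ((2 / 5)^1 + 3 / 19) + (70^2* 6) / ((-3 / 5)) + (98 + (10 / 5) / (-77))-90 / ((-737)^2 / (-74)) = -3547262829204 / 72241477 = -49102.86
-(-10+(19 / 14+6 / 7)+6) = 1.79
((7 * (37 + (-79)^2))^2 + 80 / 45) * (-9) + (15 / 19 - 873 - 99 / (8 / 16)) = -330243927274 / 19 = -17381259330.21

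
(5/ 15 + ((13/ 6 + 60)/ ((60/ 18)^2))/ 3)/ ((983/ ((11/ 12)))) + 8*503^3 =7205762709576109/ 7077600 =1018108216.00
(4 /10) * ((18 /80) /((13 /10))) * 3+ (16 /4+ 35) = 5097 /130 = 39.21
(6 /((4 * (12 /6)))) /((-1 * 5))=-3 /20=-0.15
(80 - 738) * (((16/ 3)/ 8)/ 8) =-54.83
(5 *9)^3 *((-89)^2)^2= 5717386711125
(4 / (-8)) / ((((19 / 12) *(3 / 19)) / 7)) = -14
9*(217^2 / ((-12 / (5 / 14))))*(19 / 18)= -639065 / 48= -13313.85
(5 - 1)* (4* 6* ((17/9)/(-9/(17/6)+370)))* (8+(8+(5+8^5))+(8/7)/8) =176886496/10913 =16208.79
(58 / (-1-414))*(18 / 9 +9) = -638 / 415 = -1.54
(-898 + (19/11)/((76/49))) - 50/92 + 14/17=-15425215/17204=-896.61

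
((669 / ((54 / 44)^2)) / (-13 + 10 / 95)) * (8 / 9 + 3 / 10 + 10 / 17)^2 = -3790201066597 / 34841370375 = -108.78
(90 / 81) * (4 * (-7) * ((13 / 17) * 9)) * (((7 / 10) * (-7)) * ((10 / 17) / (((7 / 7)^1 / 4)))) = 713440 / 289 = 2468.65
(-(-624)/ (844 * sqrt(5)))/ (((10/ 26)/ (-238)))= -482664 * sqrt(5)/ 5275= -204.60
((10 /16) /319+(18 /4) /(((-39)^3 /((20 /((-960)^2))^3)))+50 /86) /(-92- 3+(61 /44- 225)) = -10320731538425118706283 /5636924479892701052928000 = -0.00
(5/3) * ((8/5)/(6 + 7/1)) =8/39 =0.21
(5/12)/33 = 5/396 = 0.01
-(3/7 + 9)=-66/7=-9.43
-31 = -31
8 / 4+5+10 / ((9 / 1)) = 8.11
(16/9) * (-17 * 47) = -12784/9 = -1420.44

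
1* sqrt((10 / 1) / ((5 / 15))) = sqrt(30) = 5.48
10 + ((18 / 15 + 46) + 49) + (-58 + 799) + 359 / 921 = 3903151 / 4605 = 847.59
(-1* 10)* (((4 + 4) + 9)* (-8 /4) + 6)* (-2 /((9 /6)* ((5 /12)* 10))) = -448 /5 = -89.60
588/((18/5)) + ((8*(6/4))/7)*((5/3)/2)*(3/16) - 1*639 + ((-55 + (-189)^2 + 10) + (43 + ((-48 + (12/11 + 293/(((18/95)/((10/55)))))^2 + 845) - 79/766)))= 24322979368021/210211848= 115706.99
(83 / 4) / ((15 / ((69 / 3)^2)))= 43907 / 60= 731.78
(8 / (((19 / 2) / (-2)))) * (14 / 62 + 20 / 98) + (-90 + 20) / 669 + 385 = 7417583771 / 19308009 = 384.17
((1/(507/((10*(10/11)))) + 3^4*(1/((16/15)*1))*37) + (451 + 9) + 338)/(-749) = -321922771/66834768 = -4.82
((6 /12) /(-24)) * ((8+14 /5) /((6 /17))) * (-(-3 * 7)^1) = -1071 /80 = -13.39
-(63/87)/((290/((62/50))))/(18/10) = -217/126150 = -0.00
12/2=6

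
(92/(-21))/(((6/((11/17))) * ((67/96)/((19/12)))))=-76912/71757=-1.07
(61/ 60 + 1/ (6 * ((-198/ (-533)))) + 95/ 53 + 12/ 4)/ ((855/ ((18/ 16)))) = 12961/ 1574100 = 0.01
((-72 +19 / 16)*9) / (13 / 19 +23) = -21527 / 800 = -26.91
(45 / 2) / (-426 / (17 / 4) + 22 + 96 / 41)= -31365 / 105796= -0.30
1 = 1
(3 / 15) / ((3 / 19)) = 19 / 15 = 1.27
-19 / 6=-3.17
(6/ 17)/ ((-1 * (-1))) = 6/ 17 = 0.35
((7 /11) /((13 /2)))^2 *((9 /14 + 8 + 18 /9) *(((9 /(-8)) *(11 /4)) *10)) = -46935 /14872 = -3.16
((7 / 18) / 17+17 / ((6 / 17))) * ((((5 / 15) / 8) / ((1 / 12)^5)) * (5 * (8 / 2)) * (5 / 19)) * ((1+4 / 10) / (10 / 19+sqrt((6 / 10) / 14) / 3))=6184007.99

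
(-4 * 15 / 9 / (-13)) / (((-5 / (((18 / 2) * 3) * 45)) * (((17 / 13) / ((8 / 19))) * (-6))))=2160 / 323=6.69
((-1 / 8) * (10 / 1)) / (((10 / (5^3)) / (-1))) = 125 / 8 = 15.62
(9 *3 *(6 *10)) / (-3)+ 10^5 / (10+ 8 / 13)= 612740 / 69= 8880.29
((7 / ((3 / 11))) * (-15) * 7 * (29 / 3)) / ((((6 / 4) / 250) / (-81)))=351697500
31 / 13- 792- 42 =-10811 / 13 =-831.62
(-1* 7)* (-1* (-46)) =-322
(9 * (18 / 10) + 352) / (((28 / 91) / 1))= 23933 / 20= 1196.65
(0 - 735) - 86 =-821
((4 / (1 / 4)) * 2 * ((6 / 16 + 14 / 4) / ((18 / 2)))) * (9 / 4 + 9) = 155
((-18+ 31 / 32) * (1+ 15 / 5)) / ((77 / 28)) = -545 / 22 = -24.77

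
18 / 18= 1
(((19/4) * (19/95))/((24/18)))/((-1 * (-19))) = 3/80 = 0.04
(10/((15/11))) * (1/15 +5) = 1672/45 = 37.16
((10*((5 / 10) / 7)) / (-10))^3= -1 / 2744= -0.00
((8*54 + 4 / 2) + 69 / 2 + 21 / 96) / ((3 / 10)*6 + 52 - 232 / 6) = 224985 / 7264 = 30.97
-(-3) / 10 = 3 / 10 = 0.30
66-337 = -271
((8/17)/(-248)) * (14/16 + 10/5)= -23/4216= -0.01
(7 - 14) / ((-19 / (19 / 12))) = 7 / 12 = 0.58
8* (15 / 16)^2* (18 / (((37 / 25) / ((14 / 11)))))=354375 / 3256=108.84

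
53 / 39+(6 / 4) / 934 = 99121 / 72852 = 1.36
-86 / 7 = -12.29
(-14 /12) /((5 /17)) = -119 /30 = -3.97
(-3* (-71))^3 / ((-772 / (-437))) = 4222991889 / 772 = 5470196.75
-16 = -16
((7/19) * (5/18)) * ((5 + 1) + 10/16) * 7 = 12985/2736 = 4.75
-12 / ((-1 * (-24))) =-0.50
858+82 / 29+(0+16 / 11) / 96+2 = 1651481 / 1914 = 862.84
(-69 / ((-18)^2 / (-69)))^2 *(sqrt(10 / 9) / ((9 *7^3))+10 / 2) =1079.71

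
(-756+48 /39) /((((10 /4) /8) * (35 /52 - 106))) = 627968 /27385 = 22.93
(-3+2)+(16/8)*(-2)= -5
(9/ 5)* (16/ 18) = 8/ 5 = 1.60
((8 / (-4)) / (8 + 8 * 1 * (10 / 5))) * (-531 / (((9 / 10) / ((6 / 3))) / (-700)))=-206500 / 3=-68833.33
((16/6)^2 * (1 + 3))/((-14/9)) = -128/7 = -18.29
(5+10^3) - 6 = 999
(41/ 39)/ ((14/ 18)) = 123/ 91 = 1.35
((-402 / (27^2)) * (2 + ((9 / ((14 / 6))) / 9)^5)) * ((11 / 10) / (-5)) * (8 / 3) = 199620872 / 306307575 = 0.65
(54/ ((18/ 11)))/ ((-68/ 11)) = -363/ 68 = -5.34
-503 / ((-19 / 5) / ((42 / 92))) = 52815 / 874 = 60.43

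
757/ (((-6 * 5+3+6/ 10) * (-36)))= 0.80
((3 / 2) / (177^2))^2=1 / 436224996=0.00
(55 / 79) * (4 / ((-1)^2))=220 / 79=2.78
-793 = -793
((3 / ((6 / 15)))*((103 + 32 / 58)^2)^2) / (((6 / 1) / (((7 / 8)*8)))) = 2846357021342835 / 2829124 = 1006091292.34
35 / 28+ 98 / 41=597 / 164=3.64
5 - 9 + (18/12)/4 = -29/8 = -3.62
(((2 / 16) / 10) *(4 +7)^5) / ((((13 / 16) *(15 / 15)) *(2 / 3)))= 483153 / 130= 3716.56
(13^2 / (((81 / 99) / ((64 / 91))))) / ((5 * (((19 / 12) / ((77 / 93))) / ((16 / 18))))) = 3221504 / 238545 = 13.50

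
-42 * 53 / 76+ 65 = 1357 / 38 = 35.71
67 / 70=0.96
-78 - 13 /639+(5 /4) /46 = -9170125 /117576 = -77.99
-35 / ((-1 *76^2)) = 35 / 5776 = 0.01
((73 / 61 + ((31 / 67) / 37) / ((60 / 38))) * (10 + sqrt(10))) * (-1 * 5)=-27324695 / 453657 - 5464939 * sqrt(10) / 907314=-79.28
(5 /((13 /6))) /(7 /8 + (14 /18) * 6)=720 /1729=0.42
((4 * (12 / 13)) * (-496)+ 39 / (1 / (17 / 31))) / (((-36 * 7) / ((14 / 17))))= 243143 / 41106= 5.92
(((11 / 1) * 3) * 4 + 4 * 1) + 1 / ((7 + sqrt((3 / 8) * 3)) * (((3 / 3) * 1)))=52144 / 383 -6 * sqrt(2) / 383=136.12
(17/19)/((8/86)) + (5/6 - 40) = -6737/228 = -29.55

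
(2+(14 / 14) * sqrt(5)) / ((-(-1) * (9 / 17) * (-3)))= -17 * sqrt(5) / 27 -34 / 27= -2.67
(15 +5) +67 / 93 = 1927 / 93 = 20.72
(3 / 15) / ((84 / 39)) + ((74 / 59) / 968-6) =-2951329 / 499730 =-5.91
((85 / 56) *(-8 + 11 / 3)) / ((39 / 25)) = -2125 / 504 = -4.22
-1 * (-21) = 21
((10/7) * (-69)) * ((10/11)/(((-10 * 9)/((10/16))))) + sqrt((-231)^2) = 214019/924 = 231.62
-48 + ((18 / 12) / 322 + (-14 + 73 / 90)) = -1773119 / 28980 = -61.18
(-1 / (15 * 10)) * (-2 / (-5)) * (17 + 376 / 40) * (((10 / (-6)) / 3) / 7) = 0.01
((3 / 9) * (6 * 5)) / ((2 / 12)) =60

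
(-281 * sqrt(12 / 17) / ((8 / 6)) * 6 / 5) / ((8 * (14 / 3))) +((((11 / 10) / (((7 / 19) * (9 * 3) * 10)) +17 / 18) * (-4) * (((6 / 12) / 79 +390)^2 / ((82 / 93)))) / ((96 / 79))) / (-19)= 303679052387627 / 10634284800 - 7587 * sqrt(51) / 9520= 28550.91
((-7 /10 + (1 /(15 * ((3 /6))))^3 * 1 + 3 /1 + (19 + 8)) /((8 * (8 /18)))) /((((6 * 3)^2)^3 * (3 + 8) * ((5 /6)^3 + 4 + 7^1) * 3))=17981 /28354857408000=0.00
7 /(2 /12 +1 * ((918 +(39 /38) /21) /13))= 36309 /367166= 0.10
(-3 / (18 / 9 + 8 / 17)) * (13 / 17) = -13 / 14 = -0.93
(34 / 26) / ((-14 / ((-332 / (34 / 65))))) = 415 / 7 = 59.29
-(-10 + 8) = 2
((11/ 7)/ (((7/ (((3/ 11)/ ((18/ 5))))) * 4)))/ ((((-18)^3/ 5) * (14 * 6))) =-25/ 576108288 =-0.00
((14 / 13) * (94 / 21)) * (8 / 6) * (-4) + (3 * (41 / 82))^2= -10979 / 468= -23.46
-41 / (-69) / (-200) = -41 / 13800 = -0.00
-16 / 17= -0.94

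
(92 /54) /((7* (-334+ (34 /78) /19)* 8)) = -5681 /62364204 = -0.00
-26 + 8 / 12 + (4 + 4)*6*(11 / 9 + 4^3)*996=9354356 / 3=3118118.67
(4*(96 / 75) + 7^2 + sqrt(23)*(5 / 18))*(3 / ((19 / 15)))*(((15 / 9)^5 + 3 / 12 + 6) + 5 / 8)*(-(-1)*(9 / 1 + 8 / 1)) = 16305125*sqrt(23) / 73872 + 58828891 / 1368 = 44062.12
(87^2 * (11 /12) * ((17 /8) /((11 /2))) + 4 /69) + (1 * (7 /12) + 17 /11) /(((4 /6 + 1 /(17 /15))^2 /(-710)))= 155434439573 /75790704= 2050.84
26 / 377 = 2 / 29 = 0.07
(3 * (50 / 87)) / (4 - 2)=25 / 29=0.86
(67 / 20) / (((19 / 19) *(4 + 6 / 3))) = 67 / 120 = 0.56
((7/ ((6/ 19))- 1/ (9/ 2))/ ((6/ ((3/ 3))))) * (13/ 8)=5135/ 864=5.94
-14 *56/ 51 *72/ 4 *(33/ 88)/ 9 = -196/ 17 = -11.53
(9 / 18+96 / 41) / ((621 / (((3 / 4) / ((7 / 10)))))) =1165 / 237636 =0.00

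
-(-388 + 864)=-476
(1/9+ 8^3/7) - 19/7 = 4444/63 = 70.54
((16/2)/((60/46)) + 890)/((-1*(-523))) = 13442/7845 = 1.71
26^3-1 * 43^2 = 15727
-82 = -82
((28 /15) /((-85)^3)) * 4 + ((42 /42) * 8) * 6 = 442169888 /9211875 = 48.00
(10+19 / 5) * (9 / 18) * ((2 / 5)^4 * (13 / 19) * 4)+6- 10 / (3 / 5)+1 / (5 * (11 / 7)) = -19703393 / 1959375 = -10.06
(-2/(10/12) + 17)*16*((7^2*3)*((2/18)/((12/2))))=28616/45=635.91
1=1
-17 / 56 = -0.30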